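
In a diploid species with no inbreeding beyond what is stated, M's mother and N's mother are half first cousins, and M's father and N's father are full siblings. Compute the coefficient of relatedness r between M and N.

Relatedness sums over independent paths through distinct common ancestors.
M and N are related in two ways: half second cousins through their mothers (r = 1/64) and first cousins through their fathers (r = 1/8).
r = 1/64 + 1/8 = 0.140625.

0.140625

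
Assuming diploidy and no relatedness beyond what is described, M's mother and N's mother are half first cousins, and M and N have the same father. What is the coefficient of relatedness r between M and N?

With two independent routes of shared ancestry, r is the sum of the two contributions.
M and N are related in two ways: half second cousins through their mothers (r = 1/64) and half-sibs through their shared father (r = 1/4).
r = 1/64 + 1/4 = 0.265625.

0.265625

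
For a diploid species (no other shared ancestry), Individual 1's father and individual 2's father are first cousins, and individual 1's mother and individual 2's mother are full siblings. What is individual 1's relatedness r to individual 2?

With two independent routes of shared ancestry, r is the sum of the two contributions.
Individual 1 and individual 2 are related in two ways: second cousins through their fathers (r = 1/32) and first cousins through their mothers (r = 1/8).
r = 1/32 + 1/8 = 5/32 = 0.15625.

0.15625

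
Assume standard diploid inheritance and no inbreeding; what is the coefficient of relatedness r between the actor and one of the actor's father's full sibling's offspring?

0.125

Each parent–offspring link contributes a factor of 1/2, and independent paths through distinct common ancestors add.
First cousins share one grandparent pair — two paths of length 4: r = 2·(1/2)^4 = 1/8.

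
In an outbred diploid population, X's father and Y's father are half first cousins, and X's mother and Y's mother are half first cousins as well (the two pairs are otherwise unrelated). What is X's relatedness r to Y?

Independent pedigree routes through distinct common ancestors add.
X and Y are related in two ways: half second cousins through their fathers (r = 1/64) and half second cousins through their mothers (r = 1/64).
r = 1/64 + 1/64 = 0.03125.

0.03125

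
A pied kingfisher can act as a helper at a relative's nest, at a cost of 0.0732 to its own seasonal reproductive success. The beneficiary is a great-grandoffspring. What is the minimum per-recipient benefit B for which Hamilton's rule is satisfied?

r to a great-grandoffspring = 0.125 (three parent–offspring links: r = (1/2)^3 = 1/8).
Hamilton's rule with n recipients of equal r: n·r·B > C, so B > C/(n·r) = 0.0732/(1·0.125) = 0.5856.

0.5856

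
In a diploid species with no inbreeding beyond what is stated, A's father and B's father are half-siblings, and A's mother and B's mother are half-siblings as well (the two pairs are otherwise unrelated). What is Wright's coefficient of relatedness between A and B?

0.125

Wright's path rule: contributions from independent ancestry routes add.
A and B are related in two ways: half first cousins through their fathers (r = 1/16) and half first cousins through their mothers (r = 1/16).
r = 1/16 + 1/16 = 1/8 = 0.125.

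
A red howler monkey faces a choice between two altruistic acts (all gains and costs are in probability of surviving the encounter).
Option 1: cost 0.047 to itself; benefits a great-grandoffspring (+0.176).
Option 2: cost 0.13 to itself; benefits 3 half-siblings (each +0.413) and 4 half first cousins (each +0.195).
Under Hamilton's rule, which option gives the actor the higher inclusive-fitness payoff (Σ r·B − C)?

Option 2

Option 1: r to a great-grandoffspring = 0.125.
Option 1: Σ r·B − C = (1·0.125·0.176) − 0.047 = -0.025.
Option 2: r to a half-sibling = 0.25.
Option 2: r to a half first cousin = 0.0625.
Option 2: Σ r·B − C = (3·0.25·0.413 + 4·0.0625·0.195) − 0.13 = 0.2285.
Option 2 has the higher net inclusive-fitness payoff.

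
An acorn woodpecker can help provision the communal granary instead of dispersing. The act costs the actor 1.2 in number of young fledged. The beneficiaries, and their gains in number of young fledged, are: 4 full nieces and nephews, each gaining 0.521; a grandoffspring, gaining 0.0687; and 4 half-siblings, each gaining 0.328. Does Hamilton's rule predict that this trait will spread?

Hamilton's rule: the trait is favored when the sum of r·B over every recipient exceeds the actor's cost C.
r to a full niece or nephew = 1/4 (full aunt/uncle↔niece/nephew: two paths of length 3 through the shared grandparent pair: r = 2·(1/2)^3 = 1/4).
r to a grandoffspring = 1/4 (two parent–offspring links: r = (1/2)^2 = 1/4).
r to a half-sibling = 0.25 (half-sibs share one parent — one path of length 2: r = (1/2)^2 = 1/4).
Summing one r·B term per recipient: 4·0.25·0.521 + 1·0.25·0.0687 + 4·0.25·0.328 = 0.866175.
0.866175 < 1.2: the indirect benefit is less than the cost.

No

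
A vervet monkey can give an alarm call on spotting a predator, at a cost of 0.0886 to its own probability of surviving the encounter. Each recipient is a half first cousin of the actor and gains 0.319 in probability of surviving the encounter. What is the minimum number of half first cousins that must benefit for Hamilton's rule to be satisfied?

5

r to a half first cousin = 1/16 (half first cousins share one grandparent — one path of length 4: r = (1/2)^4 = 1/16).
Hamilton's rule: n·r·B > C  ⇒  n > C/(r·B) = 0.0886/(0.0625·0.319) = 4.444.
The smallest integer exceeding 4.444 is 5.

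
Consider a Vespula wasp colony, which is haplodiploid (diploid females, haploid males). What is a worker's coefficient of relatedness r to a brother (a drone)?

0.25

Her haploid brother carries none of their father's genes and a random half of their mother's genome; that half matches the maternal half of her own genome with probability 1/2: r = 1/2 · 1/2 = 1/4.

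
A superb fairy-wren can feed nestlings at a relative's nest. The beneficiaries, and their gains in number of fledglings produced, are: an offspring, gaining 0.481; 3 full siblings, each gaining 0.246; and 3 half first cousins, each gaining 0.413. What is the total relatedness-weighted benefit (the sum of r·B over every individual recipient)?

0.6869375

r to an offspring = 0.5 (one parent–offspring link: r = (1/2)^1 = 1/2).
r to a full sibling = 1/2 (full sibs share both parents — two paths of length 2: r = 2·(1/2)^2 = 1/2).
r to a half first cousin = 0.0625 (half first cousins share one grandparent — one path of length 4: r = (1/2)^4 = 1/16).
Summing one r·B term per recipient: 1·0.5·0.481 + 3·0.5·0.246 + 3·0.0625·0.413 = 0.6869375.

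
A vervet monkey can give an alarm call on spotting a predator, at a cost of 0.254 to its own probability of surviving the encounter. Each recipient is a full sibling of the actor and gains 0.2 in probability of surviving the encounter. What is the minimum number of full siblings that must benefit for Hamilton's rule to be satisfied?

r to a full sibling = 0.5 (full sibs share both parents — two paths of length 2: r = 2·(1/2)^2 = 1/2).
Hamilton's rule: n·r·B > C  ⇒  n > C/(r·B) = 0.254/(0.5·0.2) = 2.54.
The smallest integer exceeding 2.54 is 3.

3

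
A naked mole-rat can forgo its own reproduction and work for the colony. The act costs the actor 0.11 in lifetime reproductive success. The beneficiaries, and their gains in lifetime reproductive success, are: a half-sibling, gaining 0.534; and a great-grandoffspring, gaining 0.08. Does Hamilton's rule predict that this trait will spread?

Yes

Hamilton's rule: the trait is favored when the sum of r·B over every recipient exceeds the actor's cost C.
r to a half-sibling = 0.25 (half-sibs share one parent — one path of length 2: r = (1/2)^2 = 1/4).
r to a great-grandoffspring = 1/8 (three parent–offspring links: r = (1/2)^3 = 1/8).
Summing one r·B term per recipient: 1·0.25·0.534 + 1·0.125·0.08 = 0.1435.
0.1435 > 0.11: the indirect benefit exceeds the cost.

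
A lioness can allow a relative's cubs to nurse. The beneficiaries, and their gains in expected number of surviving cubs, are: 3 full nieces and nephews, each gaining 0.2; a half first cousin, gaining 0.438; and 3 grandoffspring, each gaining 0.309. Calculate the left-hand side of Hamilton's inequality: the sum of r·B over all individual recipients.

r to a full niece or nephew = 0.25 (full aunt/uncle↔niece/nephew: two paths of length 3 through the shared grandparent pair: r = 2·(1/2)^3 = 1/4).
r to a half first cousin = 0.0625 (half first cousins share one grandparent — one path of length 4: r = (1/2)^4 = 1/16).
r to a grandoffspring = 1/4 (two parent–offspring links: r = (1/2)^2 = 1/4).
Summing one r·B term per recipient: 3·0.25·0.2 + 1·0.0625·0.438 + 3·0.25·0.309 = 0.409125.

0.409125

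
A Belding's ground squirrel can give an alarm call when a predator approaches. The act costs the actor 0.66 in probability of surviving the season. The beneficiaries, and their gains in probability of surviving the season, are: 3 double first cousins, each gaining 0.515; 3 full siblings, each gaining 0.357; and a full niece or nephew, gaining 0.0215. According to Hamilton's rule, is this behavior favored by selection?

Yes

Hamilton's rule: the trait is favored when the sum of r·B over every recipient exceeds the actor's cost C.
r to a double first cousin = 0.25 (double first cousins share both grandparent pairs — four paths of length 4: r = 4·(1/2)^4 = 1/4).
r to a full sibling = 0.5 (full sibs share both parents — two paths of length 2: r = 2·(1/2)^2 = 1/2).
r to a full niece or nephew = 1/4 (full aunt/uncle↔niece/nephew: two paths of length 3 through the shared grandparent pair: r = 2·(1/2)^3 = 1/4).
Summing one r·B term per recipient: 3·0.25·0.515 + 3·0.5·0.357 + 1·0.25·0.0215 = 0.927125.
0.927125 > 0.66: the indirect benefit exceeds the cost.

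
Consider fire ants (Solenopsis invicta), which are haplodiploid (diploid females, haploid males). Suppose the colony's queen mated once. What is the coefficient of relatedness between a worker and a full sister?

0.75

Haplodiploid full sisters inherit their father's entire haploid genome identically (contributing 1/2) and on average half of their mother's contribution (1/2 · 1/2 = 1/4); r = 1/2 + 1/4 = 3/4.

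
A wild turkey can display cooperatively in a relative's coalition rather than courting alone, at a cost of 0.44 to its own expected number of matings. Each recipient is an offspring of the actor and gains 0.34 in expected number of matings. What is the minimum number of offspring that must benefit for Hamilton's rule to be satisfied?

r to an offspring = 1/2 (one parent–offspring link: r = (1/2)^1 = 1/2).
Hamilton's rule: n·r·B > C  ⇒  n > C/(r·B) = 0.44/(0.5·0.34) = 2.588.
The smallest integer exceeding 2.588 is 3.

3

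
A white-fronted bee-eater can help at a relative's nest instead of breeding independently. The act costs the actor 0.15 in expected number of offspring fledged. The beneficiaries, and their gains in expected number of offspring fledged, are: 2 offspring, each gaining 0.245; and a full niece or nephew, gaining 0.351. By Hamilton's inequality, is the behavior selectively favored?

Hamilton's rule: the trait is favored when the sum of r·B over every recipient exceeds the actor's cost C.
r to an offspring = 1/2 (one parent–offspring link: r = (1/2)^1 = 1/2).
r to a full niece or nephew = 1/4 (full aunt/uncle↔niece/nephew: two paths of length 3 through the shared grandparent pair: r = 2·(1/2)^3 = 1/4).
Summing one r·B term per recipient: 2·0.5·0.245 + 1·0.25·0.351 = 0.33275.
0.33275 > 0.15: the indirect benefit exceeds the cost.

Yes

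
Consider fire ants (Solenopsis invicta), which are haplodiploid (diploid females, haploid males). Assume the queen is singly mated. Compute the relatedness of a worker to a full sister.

0.75

Haplodiploid full sisters inherit their father's entire haploid genome identically (contributing 1/2) and on average half of their mother's contribution (1/2 · 1/2 = 1/4); r = 1/2 + 1/4 = 3/4.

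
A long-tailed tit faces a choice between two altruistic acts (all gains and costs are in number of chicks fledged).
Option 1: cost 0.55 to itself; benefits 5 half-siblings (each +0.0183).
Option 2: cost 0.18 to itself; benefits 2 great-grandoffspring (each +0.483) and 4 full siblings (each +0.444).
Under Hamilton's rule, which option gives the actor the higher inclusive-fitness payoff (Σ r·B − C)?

Option 2

Option 1: r to a half-sibling = 0.25.
Option 1: Σ r·B − C = (5·0.25·0.0183) − 0.55 = -0.527125.
Option 2: r to a great-grandoffspring = 0.125.
Option 2: r to a full sibling = 0.5.
Option 2: Σ r·B − C = (2·0.125·0.483 + 4·0.5·0.444) − 0.18 = 0.82875.
Option 2 has the higher net inclusive-fitness payoff.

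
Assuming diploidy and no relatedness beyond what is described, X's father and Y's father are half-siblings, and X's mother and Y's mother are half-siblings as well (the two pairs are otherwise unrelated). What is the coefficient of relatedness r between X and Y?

Relatedness sums over independent paths through distinct common ancestors.
X and Y are related in two ways: half first cousins through their fathers (r = 1/16) and half first cousins through their mothers (r = 1/16).
r = 1/16 + 1/16 = 1/8 = 0.125.

0.125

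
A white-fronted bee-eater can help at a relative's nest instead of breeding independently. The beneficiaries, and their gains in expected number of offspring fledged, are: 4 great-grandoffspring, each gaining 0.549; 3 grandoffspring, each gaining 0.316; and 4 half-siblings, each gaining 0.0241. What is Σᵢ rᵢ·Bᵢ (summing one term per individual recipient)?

r to a great-grandoffspring = 0.125 (three parent–offspring links: r = (1/2)^3 = 1/8).
r to a grandoffspring = 1/4 (two parent–offspring links: r = (1/2)^2 = 1/4).
r to a half-sibling = 0.25 (half-sibs share one parent — one path of length 2: r = (1/2)^2 = 1/4).
Summing one r·B term per recipient: 4·0.125·0.549 + 3·0.25·0.316 + 4·0.25·0.0241 = 0.5356.

0.5356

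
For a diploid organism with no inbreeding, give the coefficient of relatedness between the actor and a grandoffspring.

0.25

Each parent–offspring link contributes a factor of 1/2, and independent paths through distinct common ancestors add.
Two parent–offspring links: r = (1/2)^2 = 1/4.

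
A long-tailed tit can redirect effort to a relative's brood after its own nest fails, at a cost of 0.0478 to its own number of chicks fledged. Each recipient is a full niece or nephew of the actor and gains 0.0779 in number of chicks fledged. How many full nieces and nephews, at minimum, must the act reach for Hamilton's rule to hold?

r to a full niece or nephew = 0.25 (full aunt/uncle↔niece/nephew: two paths of length 3 through the shared grandparent pair: r = 2·(1/2)^3 = 1/4).
Hamilton's rule: n·r·B > C  ⇒  n > C/(r·B) = 0.0478/(0.25·0.0779) = 2.454.
The smallest integer exceeding 2.454 is 3.

3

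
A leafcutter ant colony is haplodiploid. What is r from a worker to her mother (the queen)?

0.5

One meiotic link between diploid queen and diploid daughter: r = 1/2.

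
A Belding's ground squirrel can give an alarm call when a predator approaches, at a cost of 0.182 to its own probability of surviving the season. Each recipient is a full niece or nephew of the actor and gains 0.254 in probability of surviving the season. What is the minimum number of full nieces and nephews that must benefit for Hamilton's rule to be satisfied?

3

r to a full niece or nephew = 0.25 (full aunt/uncle↔niece/nephew: two paths of length 3 through the shared grandparent pair: r = 2·(1/2)^3 = 1/4).
Hamilton's rule: n·r·B > C  ⇒  n > C/(r·B) = 0.182/(0.25·0.254) = 2.866.
The smallest integer exceeding 2.866 is 3.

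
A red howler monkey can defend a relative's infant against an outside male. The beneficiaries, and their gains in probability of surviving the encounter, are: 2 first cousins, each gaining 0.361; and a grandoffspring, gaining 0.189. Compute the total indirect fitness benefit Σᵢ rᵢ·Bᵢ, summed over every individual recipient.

0.1375

r to a first cousin = 0.125 (first cousins share one grandparent pair — two paths of length 4: r = 2·(1/2)^4 = 1/8).
r to a grandoffspring = 1/4 (two parent–offspring links: r = (1/2)^2 = 1/4).
Summing one r·B term per recipient: 2·0.125·0.361 + 1·0.25·0.189 = 0.1375.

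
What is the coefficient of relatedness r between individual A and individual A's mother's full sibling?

0.25

Each parent–offspring link contributes a factor of 1/2, and independent paths through distinct common ancestors add.
Full aunt/uncle↔niece/nephew: two paths of length 3 through the shared grandparent pair: r = 2·(1/2)^3 = 1/4.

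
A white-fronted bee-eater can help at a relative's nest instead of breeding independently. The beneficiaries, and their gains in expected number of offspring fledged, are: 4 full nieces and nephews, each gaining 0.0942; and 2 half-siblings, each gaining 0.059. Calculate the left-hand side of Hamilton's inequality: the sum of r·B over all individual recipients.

r to a full niece or nephew = 1/4 (full aunt/uncle↔niece/nephew: two paths of length 3 through the shared grandparent pair: r = 2·(1/2)^3 = 1/4).
r to a half-sibling = 1/4 (half-sibs share one parent — one path of length 2: r = (1/2)^2 = 1/4).
Summing one r·B term per recipient: 4·0.25·0.0942 + 2·0.25·0.059 = 0.1237.

0.1237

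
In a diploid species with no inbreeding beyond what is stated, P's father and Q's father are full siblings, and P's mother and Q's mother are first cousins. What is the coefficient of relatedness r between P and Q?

Independent pedigree routes through distinct common ancestors add.
P and Q are related in two ways: first cousins through their fathers (r = 1/8) and second cousins through their mothers (r = 1/32).
r = 1/8 + 1/32 = 5/32 = 0.15625.

0.15625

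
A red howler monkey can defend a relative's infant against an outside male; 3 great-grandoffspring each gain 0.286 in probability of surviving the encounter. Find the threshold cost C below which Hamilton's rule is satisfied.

r to a great-grandoffspring = 0.125 (three parent–offspring links: r = (1/2)^3 = 1/8).
Hamilton's rule: n·r·B > C, so the trait is favored while C < n·r·B = 3·0.125·0.286 = 0.10725.

0.10725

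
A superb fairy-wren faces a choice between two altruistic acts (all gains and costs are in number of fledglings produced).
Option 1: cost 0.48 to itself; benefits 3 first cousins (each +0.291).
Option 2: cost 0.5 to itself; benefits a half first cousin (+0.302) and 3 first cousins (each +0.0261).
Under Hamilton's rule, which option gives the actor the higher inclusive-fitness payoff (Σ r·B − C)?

Option 1: r to a first cousin = 0.125.
Option 1: Σ r·B − C = (3·0.125·0.291) − 0.48 = -0.370875.
Option 2: r to a half first cousin = 0.0625.
Option 2: r to a first cousin = 0.125.
Option 2: Σ r·B − C = (1·0.0625·0.302 + 3·0.125·0.0261) − 0.5 = -0.4713375.
Option 1 has the higher net inclusive-fitness payoff.

Option 1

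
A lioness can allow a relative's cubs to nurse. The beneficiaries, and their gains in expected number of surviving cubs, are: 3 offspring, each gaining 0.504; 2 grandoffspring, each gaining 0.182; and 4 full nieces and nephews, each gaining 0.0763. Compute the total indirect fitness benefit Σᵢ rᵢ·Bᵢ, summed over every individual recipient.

r to an offspring = 1/2 (one parent–offspring link: r = (1/2)^1 = 1/2).
r to a grandoffspring = 0.25 (two parent–offspring links: r = (1/2)^2 = 1/4).
r to a full niece or nephew = 0.25 (full aunt/uncle↔niece/nephew: two paths of length 3 through the shared grandparent pair: r = 2·(1/2)^3 = 1/4).
Summing one r·B term per recipient: 3·0.5·0.504 + 2·0.25·0.182 + 4·0.25·0.0763 = 0.9233.

0.9233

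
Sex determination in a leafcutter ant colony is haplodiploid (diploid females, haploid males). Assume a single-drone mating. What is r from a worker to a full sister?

0.75

Haplodiploid full sisters inherit their father's entire haploid genome identically (contributing 1/2) and on average half of their mother's contribution (1/2 · 1/2 = 1/4); r = 1/2 + 1/4 = 3/4.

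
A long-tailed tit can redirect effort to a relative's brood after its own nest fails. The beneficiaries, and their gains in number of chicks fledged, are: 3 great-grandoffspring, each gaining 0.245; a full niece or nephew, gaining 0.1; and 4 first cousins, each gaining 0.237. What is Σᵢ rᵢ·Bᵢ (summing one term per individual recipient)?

0.235375

r to a great-grandoffspring = 1/8 (three parent–offspring links: r = (1/2)^3 = 1/8).
r to a full niece or nephew = 1/4 (full aunt/uncle↔niece/nephew: two paths of length 3 through the shared grandparent pair: r = 2·(1/2)^3 = 1/4).
r to a first cousin = 1/8 (first cousins share one grandparent pair — two paths of length 4: r = 2·(1/2)^4 = 1/8).
Summing one r·B term per recipient: 3·0.125·0.245 + 1·0.25·0.1 + 4·0.125·0.237 = 0.235375.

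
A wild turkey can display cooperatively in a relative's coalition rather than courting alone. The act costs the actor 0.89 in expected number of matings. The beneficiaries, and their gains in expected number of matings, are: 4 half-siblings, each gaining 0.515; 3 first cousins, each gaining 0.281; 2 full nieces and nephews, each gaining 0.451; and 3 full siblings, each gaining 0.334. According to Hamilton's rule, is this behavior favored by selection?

Yes

Hamilton's rule: the trait is favored when the sum of r·B over every recipient exceeds the actor's cost C.
r to a half-sibling = 0.25 (half-sibs share one parent — one path of length 2: r = (1/2)^2 = 1/4).
r to a first cousin = 0.125 (first cousins share one grandparent pair — two paths of length 4: r = 2·(1/2)^4 = 1/8).
r to a full niece or nephew = 1/4 (full aunt/uncle↔niece/nephew: two paths of length 3 through the shared grandparent pair: r = 2·(1/2)^3 = 1/4).
r to a full sibling = 1/2 (full sibs share both parents — two paths of length 2: r = 2·(1/2)^2 = 1/2).
Summing one r·B term per recipient: 4·0.25·0.515 + 3·0.125·0.281 + 2·0.25·0.451 + 3·0.5·0.334 = 1.346875.
1.346875 > 0.89: the indirect benefit exceeds the cost.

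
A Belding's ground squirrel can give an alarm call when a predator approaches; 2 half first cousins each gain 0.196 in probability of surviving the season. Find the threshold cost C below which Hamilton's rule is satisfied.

r to a half first cousin = 0.0625 (half first cousins share one grandparent — one path of length 4: r = (1/2)^4 = 1/16).
Hamilton's rule: n·r·B > C, so the trait is favored while C < n·r·B = 2·0.0625·0.196 = 0.0245.

0.0245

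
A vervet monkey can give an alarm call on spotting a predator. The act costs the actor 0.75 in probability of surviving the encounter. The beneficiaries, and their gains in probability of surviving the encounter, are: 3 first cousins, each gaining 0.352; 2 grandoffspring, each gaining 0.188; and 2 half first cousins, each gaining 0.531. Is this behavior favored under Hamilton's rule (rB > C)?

Hamilton's rule: the trait is favored when the sum of r·B over every recipient exceeds the actor's cost C.
r to a first cousin = 0.125 (first cousins share one grandparent pair — two paths of length 4: r = 2·(1/2)^4 = 1/8).
r to a grandoffspring = 1/4 (two parent–offspring links: r = (1/2)^2 = 1/4).
r to a half first cousin = 1/16 (half first cousins share one grandparent — one path of length 4: r = (1/2)^4 = 1/16).
Summing one r·B term per recipient: 3·0.125·0.352 + 2·0.25·0.188 + 2·0.0625·0.531 = 0.292375.
0.292375 < 0.75: the indirect benefit is less than the cost.

No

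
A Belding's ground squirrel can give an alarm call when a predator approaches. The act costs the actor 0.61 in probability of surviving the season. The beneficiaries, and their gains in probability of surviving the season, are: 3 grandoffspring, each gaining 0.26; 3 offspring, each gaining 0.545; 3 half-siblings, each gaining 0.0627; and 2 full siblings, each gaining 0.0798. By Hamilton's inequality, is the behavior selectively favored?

Hamilton's rule: the trait is favored when the sum of r·B over every recipient exceeds the actor's cost C.
r to a grandoffspring = 1/4 (two parent–offspring links: r = (1/2)^2 = 1/4).
r to an offspring = 1/2 (one parent–offspring link: r = (1/2)^1 = 1/2).
r to a half-sibling = 1/4 (half-sibs share one parent — one path of length 2: r = (1/2)^2 = 1/4).
r to a full sibling = 1/2 (full sibs share both parents — two paths of length 2: r = 2·(1/2)^2 = 1/2).
Summing one r·B term per recipient: 3·0.25·0.26 + 3·0.5·0.545 + 3·0.25·0.0627 + 2·0.5·0.0798 = 1.139325.
1.139325 > 0.61: the indirect benefit exceeds the cost.

Yes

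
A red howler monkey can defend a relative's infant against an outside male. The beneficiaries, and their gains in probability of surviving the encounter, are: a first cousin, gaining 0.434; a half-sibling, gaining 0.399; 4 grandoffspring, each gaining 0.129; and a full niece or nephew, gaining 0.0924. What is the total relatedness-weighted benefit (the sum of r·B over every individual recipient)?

0.3061

r to a first cousin = 0.125 (first cousins share one grandparent pair — two paths of length 4: r = 2·(1/2)^4 = 1/8).
r to a half-sibling = 0.25 (half-sibs share one parent — one path of length 2: r = (1/2)^2 = 1/4).
r to a grandoffspring = 1/4 (two parent–offspring links: r = (1/2)^2 = 1/4).
r to a full niece or nephew = 1/4 (full aunt/uncle↔niece/nephew: two paths of length 3 through the shared grandparent pair: r = 2·(1/2)^3 = 1/4).
Summing one r·B term per recipient: 1·0.125·0.434 + 1·0.25·0.399 + 4·0.25·0.129 + 1·0.25·0.0924 = 0.3061.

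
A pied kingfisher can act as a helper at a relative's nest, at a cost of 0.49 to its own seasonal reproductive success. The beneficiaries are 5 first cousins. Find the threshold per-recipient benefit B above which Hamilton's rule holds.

0.784

r to a first cousin = 1/8 (first cousins share one grandparent pair — two paths of length 4: r = 2·(1/2)^4 = 1/8).
Hamilton's rule with n recipients of equal r: n·r·B > C, so B > C/(n·r) = 0.49/(5·0.125) = 0.784.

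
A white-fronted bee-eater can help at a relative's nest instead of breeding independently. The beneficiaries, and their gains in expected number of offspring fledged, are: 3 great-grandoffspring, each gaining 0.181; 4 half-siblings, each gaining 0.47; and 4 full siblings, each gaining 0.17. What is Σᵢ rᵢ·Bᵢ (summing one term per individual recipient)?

0.877875

r to a great-grandoffspring = 0.125 (three parent–offspring links: r = (1/2)^3 = 1/8).
r to a half-sibling = 0.25 (half-sibs share one parent — one path of length 2: r = (1/2)^2 = 1/4).
r to a full sibling = 0.5 (full sibs share both parents — two paths of length 2: r = 2·(1/2)^2 = 1/2).
Summing one r·B term per recipient: 3·0.125·0.181 + 4·0.25·0.47 + 4·0.5·0.17 = 0.877875.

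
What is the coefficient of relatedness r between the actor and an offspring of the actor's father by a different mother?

Each parent–offspring link contributes a factor of 1/2, and independent paths through distinct common ancestors add.
Half-sibs share one parent — one path of length 2: r = (1/2)^2 = 1/4.

0.25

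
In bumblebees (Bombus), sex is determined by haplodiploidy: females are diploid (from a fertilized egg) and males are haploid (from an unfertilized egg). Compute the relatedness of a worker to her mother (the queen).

One meiotic link between diploid queen and diploid daughter: r = 1/2.

0.5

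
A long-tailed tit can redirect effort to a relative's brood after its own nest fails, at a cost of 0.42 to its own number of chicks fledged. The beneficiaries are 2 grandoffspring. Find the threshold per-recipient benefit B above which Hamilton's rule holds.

0.84

r to a grandoffspring = 0.25 (two parent–offspring links: r = (1/2)^2 = 1/4).
Hamilton's rule with n recipients of equal r: n·r·B > C, so B > C/(n·r) = 0.42/(2·0.25) = 0.84.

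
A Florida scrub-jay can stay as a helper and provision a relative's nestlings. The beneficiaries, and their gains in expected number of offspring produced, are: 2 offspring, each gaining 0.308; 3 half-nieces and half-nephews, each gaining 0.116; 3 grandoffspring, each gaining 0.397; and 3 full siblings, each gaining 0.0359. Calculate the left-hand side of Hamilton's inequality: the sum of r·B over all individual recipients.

0.7031

r to an offspring = 1/2 (one parent–offspring link: r = (1/2)^1 = 1/2).
r to a half-niece or half-nephew = 0.125 (half-aunt/uncle↔niece/nephew: one path of length 3: r = (1/2)^3 = 1/8).
r to a grandoffspring = 0.25 (two parent–offspring links: r = (1/2)^2 = 1/4).
r to a full sibling = 0.5 (full sibs share both parents — two paths of length 2: r = 2·(1/2)^2 = 1/2).
Summing one r·B term per recipient: 2·0.5·0.308 + 3·0.125·0.116 + 3·0.25·0.397 + 3·0.5·0.0359 = 0.7031.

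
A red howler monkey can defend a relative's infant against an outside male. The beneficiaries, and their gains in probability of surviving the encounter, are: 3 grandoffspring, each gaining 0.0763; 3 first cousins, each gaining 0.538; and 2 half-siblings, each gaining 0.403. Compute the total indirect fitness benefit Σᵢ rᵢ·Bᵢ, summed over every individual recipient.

r to a grandoffspring = 1/4 (two parent–offspring links: r = (1/2)^2 = 1/4).
r to a first cousin = 1/8 (first cousins share one grandparent pair — two paths of length 4: r = 2·(1/2)^4 = 1/8).
r to a half-sibling = 1/4 (half-sibs share one parent — one path of length 2: r = (1/2)^2 = 1/4).
Summing one r·B term per recipient: 3·0.25·0.0763 + 3·0.125·0.538 + 2·0.25·0.403 = 0.460475.

0.460475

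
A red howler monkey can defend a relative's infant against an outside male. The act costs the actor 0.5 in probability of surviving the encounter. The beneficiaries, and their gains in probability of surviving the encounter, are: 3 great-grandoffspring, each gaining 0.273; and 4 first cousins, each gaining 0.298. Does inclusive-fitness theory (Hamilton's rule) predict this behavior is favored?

Hamilton's rule: the trait is favored when the sum of r·B over every recipient exceeds the actor's cost C.
r to a great-grandoffspring = 1/8 (three parent–offspring links: r = (1/2)^3 = 1/8).
r to a first cousin = 1/8 (first cousins share one grandparent pair — two paths of length 4: r = 2·(1/2)^4 = 1/8).
Summing one r·B term per recipient: 3·0.125·0.273 + 4·0.125·0.298 = 0.251375.
0.251375 < 0.5: the indirect benefit is less than the cost.

No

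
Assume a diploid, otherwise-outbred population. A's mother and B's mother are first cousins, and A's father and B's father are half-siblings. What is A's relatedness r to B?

0.09375

Relatedness sums over independent paths through distinct common ancestors.
A and B are related in two ways: second cousins through their mothers (r = 1/32) and half first cousins through their fathers (r = 1/16).
r = 1/32 + 1/16 = 0.09375.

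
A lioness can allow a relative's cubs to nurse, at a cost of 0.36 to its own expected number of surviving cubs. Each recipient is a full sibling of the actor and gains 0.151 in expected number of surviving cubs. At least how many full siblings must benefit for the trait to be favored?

5

r to a full sibling = 0.5 (full sibs share both parents — two paths of length 2: r = 2·(1/2)^2 = 1/2).
Hamilton's rule: n·r·B > C  ⇒  n > C/(r·B) = 0.36/(0.5·0.151) = 4.768.
The smallest integer exceeding 4.768 is 5.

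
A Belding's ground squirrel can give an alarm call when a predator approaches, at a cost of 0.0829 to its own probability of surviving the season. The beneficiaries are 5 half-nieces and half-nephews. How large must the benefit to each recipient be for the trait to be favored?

r to a half-niece or half-nephew = 0.125 (half-aunt/uncle↔niece/nephew: one path of length 3: r = (1/2)^3 = 1/8).
Hamilton's rule with n recipients of equal r: n·r·B > C, so B > C/(n·r) = 0.0829/(5·0.125) = 0.1326.

0.1326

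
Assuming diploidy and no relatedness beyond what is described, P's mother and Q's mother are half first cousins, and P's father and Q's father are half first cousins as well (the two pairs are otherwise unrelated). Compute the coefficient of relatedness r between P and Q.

0.03125

Relatedness sums over independent paths through distinct common ancestors.
P and Q are related in two ways: half second cousins through their mothers (r = 1/64) and half second cousins through their fathers (r = 1/64).
r = 1/64 + 1/64 = 1/32 = 0.03125.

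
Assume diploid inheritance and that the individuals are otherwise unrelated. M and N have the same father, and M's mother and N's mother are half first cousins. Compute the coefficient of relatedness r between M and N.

Independent pedigree routes through distinct common ancestors add.
M and N are related in two ways: half-sibs through their shared father (r = 1/4) and half second cousins through their mothers (r = 1/64).
r = 1/4 + 1/64 = 0.265625.

0.265625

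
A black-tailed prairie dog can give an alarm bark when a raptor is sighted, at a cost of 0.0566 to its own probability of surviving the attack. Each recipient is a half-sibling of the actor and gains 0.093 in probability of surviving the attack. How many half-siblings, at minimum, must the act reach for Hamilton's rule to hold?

3

r to a half-sibling = 0.25 (half-sibs share one parent — one path of length 2: r = (1/2)^2 = 1/4).
Hamilton's rule: n·r·B > C  ⇒  n > C/(r·B) = 0.0566/(0.25·0.093) = 2.434.
The smallest integer exceeding 2.434 is 3.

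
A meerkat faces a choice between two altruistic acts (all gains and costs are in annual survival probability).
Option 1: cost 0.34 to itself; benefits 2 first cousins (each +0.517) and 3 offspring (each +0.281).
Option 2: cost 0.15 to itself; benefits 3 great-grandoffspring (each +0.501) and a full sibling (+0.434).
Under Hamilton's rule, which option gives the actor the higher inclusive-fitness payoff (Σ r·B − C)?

Option 2

Option 1: r to a first cousin = 0.125.
Option 1: r to an offspring = 0.5.
Option 1: Σ r·B − C = (2·0.125·0.517 + 3·0.5·0.281) − 0.34 = 0.21075.
Option 2: r to a great-grandoffspring = 0.125.
Option 2: r to a full sibling = 0.5.
Option 2: Σ r·B − C = (3·0.125·0.501 + 1·0.5·0.434) − 0.15 = 0.254875.
Option 2 has the higher net inclusive-fitness payoff.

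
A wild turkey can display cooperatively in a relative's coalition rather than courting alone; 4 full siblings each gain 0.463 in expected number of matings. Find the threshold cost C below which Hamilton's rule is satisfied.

0.926

r to a full sibling = 1/2 (full sibs share both parents — two paths of length 2: r = 2·(1/2)^2 = 1/2).
Hamilton's rule: n·r·B > C, so the trait is favored while C < n·r·B = 4·0.5·0.463 = 0.926.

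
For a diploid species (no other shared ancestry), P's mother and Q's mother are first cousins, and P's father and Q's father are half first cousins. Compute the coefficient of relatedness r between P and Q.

0.046875

Independent pedigree routes through distinct common ancestors add.
P and Q are related in two ways: second cousins through their mothers (r = 1/32) and half second cousins through their fathers (r = 1/64).
r = 1/32 + 1/64 = 0.046875.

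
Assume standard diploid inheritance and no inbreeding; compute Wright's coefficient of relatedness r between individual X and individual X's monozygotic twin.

Each parent–offspring link contributes a factor of 1/2, and independent paths through distinct common ancestors add.
Monozygotic twins share every allele identical by descent: r = 1.

1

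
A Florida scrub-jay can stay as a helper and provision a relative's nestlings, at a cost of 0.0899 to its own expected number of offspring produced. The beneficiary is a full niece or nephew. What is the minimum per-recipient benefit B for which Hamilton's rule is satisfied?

0.3596

r to a full niece or nephew = 1/4 (full aunt/uncle↔niece/nephew: two paths of length 3 through the shared grandparent pair: r = 2·(1/2)^3 = 1/4).
Hamilton's rule with n recipients of equal r: n·r·B > C, so B > C/(n·r) = 0.0899/(1·0.25) = 0.3596.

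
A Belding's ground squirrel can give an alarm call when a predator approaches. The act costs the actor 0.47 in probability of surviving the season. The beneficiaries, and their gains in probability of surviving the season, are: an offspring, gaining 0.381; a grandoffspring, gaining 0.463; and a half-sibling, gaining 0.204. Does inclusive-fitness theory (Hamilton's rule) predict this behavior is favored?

Hamilton's rule: the trait is favored when the sum of r·B over every recipient exceeds the actor's cost C.
r to an offspring = 0.5 (one parent–offspring link: r = (1/2)^1 = 1/2).
r to a grandoffspring = 1/4 (two parent–offspring links: r = (1/2)^2 = 1/4).
r to a half-sibling = 0.25 (half-sibs share one parent — one path of length 2: r = (1/2)^2 = 1/4).
Summing one r·B term per recipient: 1·0.5·0.381 + 1·0.25·0.463 + 1·0.25·0.204 = 0.35725.
0.35725 < 0.47: the indirect benefit is less than the cost.

No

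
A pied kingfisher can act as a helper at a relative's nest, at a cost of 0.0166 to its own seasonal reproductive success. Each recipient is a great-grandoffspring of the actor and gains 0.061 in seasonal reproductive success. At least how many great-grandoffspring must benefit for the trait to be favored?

r to a great-grandoffspring = 0.125 (three parent–offspring links: r = (1/2)^3 = 1/8).
Hamilton's rule: n·r·B > C  ⇒  n > C/(r·B) = 0.0166/(0.125·0.061) = 2.177.
The smallest integer exceeding 2.177 is 3.

3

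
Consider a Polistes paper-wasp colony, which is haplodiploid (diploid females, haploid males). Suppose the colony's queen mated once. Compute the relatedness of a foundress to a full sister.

Haplodiploid full sisters inherit their father's entire haploid genome identically (contributing 1/2) and on average half of their mother's contribution (1/2 · 1/2 = 1/4); r = 1/2 + 1/4 = 3/4.

0.75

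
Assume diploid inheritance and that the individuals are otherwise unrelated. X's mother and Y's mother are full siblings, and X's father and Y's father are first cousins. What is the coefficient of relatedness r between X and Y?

Relatedness sums over independent paths through distinct common ancestors.
X and Y are related in two ways: first cousins through their mothers (r = 1/8) and second cousins through their fathers (r = 1/32).
r = 1/8 + 1/32 = 5/32 = 0.15625.

0.15625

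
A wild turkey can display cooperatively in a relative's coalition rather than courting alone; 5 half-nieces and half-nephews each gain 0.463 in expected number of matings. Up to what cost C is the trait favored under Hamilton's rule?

0.289375

r to a half-niece or half-nephew = 0.125 (half-aunt/uncle↔niece/nephew: one path of length 3: r = (1/2)^3 = 1/8).
Hamilton's rule: n·r·B > C, so the trait is favored while C < n·r·B = 5·0.125·0.463 = 0.289375.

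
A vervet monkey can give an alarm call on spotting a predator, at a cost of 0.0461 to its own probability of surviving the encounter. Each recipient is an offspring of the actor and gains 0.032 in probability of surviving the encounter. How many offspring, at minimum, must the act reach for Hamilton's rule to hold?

r to an offspring = 0.5 (one parent–offspring link: r = (1/2)^1 = 1/2).
Hamilton's rule: n·r·B > C  ⇒  n > C/(r·B) = 0.0461/(0.5·0.032) = 2.881.
The smallest integer exceeding 2.881 is 3.

3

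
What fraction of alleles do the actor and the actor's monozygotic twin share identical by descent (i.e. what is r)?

Each parent–offspring link contributes a factor of 1/2, and independent paths through distinct common ancestors add.
Monozygotic twins share every allele identical by descent: r = 1.

1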